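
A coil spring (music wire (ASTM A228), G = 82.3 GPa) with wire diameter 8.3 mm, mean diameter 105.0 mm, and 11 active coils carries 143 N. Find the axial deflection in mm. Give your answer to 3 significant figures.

k = Gd⁴/(8D³N_a) = (82.3×10³)(8.3⁴)/(8·105.0³·11) = 3.8341 N/mm
δ = F/k = 143 / 3.8341 = 37.297 mm

37.3 mm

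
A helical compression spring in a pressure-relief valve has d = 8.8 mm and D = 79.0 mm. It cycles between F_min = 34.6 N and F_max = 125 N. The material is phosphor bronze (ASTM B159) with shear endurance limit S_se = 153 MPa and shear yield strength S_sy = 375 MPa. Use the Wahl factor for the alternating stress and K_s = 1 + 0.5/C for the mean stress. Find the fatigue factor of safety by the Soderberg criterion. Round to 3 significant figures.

C = D/d = 79.0/8.8 = 8.9773; K_W = (4C−1)/(4C−4)+0.615/C = 1.1625; K_s = 1+0.5/C = 1.0557
F_a = (F_max−F_min)/2 = 45.2 N; F_m = (F_max+F_min)/2 = 79.8 N
τ_a = K_W·8F_aD/(πd³) = 1.1625 × 13.343 = 15.512 MPa
τ_m = K_s·8F_mD/(πd³) = 1.0557 × 23.557 = 24.869 MPa
Soderberg: 1/n_f = τ_a/S_se + τ_m/S_sy = 15.512/153 + 24.869/375 = 0.10138 + 0.06632 = 0.1677
n_f = 1/0.1677 = 5.963

5.96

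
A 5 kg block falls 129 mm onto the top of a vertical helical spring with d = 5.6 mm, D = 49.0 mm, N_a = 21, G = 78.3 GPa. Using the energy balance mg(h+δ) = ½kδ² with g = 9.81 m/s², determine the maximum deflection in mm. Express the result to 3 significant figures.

k = Gd⁴/(8D³N_a) = (78.3×10³)(5.6⁴)/(8·49.0³·21) = 3.896 N/mm
W = mg = 5 × 9.81 = 49.05 N
½kδ² − Wδ − Wh = 0 → δ = (W + √(W² + 2kWh))/k
δ = (49.05 + √(2405.9 + 49303.2))/3.896 = (49.05 + 227.4)/3.896 = 70.957 mm

71.0 mm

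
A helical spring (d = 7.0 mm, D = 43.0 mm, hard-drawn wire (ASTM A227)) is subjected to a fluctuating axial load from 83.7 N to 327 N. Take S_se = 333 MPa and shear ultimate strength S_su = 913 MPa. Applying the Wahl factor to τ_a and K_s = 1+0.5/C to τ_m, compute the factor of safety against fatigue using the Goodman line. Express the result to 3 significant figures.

C = D/d = 43.0/7.0 = 6.1429; K_W = (4C−1)/(4C−4)+0.615/C = 1.2459; K_s = 1+0.5/C = 1.0814
F_a = (F_max−F_min)/2 = 121.65 N; F_m = (F_max+F_min)/2 = 205.35 N
τ_a = K_W·8F_aD/(πd³) = 1.2459 × 38.835 = 48.387 MPa
τ_m = K_s·8F_mD/(πd³) = 1.0814 × 65.556 = 70.891 MPa
Goodman: 1/n_f = τ_a/S_se + τ_m/S_su = 48.387/333 + 70.891/913 = 0.14531 + 0.07765 = 0.22295
n_f = 1/0.22295 = 4.485

4.49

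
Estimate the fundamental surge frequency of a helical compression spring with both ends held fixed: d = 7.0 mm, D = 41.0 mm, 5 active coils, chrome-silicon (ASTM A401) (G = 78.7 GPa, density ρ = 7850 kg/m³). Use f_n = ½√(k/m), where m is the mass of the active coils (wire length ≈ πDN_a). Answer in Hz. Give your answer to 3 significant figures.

297 Hz

k = Gd⁴/(8D³N_a) = (78.7×10³)(7.0⁴)/(8·41.0³·5) = 68.542 N/mm = 68542 N/m
Wire length L = πDN_a = π·41.0·5 = 644.03 mm
m = ρ·(πd²/4)·L = 7850 × 38.485×10⁻⁶ m² × 0.64403 m = 0.19456 kg
f_n = ½√(k/m) = 0.5·√(68542/0.19456) = 0.5·√(3.5229e+05) = 296.77 Hz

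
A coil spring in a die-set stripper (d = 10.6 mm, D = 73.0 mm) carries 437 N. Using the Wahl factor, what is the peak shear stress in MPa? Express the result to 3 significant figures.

83.0 MPa

Spring index C = D/d = 73.0/10.6 = 6.8868
K_W = (4C−1)/(4C−4) + 0.615/C = 26.547/23.547 + 0.0893 = 1.2167
τ₀ = 8FD/(πd³) = 8·437·73.0/(π·10.6³) = 255208/3741.7 = 68.207 MPa
τ_max = K·τ₀ = 1.2167 × 68.207 = 82.987 MPa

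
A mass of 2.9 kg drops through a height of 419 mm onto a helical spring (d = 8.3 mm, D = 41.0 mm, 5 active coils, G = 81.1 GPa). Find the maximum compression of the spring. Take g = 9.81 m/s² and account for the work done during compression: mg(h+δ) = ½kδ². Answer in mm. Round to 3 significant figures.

13.3 mm

k = Gd⁴/(8D³N_a) = (81.1×10³)(8.3⁴)/(8·41.0³·5) = 139.61 N/mm
W = mg = 2.9 × 9.81 = 28.449 N
½kδ² − Wδ − Wh = 0 → δ = (W + √(W² + 2kWh))/k
δ = (28.449 + √(809.35 + 3.32838e+06))/139.61 = (28.449 + 1824.6)/139.61 = 13.273 mm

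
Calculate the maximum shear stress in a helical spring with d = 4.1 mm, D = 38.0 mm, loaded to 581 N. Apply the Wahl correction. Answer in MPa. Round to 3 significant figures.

944 MPa

Spring index C = D/d = 38.0/4.1 = 9.2683
K_W = (4C−1)/(4C−4) + 0.615/C = 36.073/33.073 + 0.0664 = 1.1571
τ₀ = 8FD/(πd³) = 8·581·38.0/(π·4.1³) = 176624/216.52 = 815.73 MPa
τ_max = K·τ₀ = 1.1571 × 815.73 = 943.86 MPa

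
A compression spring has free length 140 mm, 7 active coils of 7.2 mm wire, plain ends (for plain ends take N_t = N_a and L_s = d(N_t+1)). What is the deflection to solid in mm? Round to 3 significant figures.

82.4 mm

N_t = 7; L_s = 7.2·8 = 57.6 mm
δ_solid = L₀ − L_s = 140 − 57.6 = 82.4 mm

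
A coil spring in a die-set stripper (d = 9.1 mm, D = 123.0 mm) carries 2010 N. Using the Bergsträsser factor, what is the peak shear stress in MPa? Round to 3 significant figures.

Spring index C = D/d = 123.0/9.1 = 13.5165
K_B = (4C+2)/(4C−3) = 56.066/51.066 = 1.0979
τ₀ = 8FD/(πd³) = 8·2010·123.0/(π·9.1³) = 1.97784e+06/2367.4 = 835.44 MPa
τ_max = K·τ₀ = 1.0979 × 835.44 = 917.24 MPa

917 MPa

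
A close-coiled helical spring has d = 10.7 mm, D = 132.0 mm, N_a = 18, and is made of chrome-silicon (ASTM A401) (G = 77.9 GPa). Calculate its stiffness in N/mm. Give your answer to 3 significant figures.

3.08 N/mm

k = Gd⁴/(8D³N_a) = (77.9×10³ × 10.7⁴) / (8 × 132.0³ × 18)
  = 1.02111e+09 / 3.31195e+08 = 3.0831 N/mm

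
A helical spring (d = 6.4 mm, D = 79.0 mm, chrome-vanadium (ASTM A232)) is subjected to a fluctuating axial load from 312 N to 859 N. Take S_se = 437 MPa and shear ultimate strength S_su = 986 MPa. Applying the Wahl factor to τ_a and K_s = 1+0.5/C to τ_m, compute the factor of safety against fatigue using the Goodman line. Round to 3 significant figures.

C = D/d = 79.0/6.4 = 12.3438; K_W = (4C−1)/(4C−4)+0.615/C = 1.1159; K_s = 1+0.5/C = 1.0405
F_a = (F_max−F_min)/2 = 273.5 N; F_m = (F_max+F_min)/2 = 585.5 N
τ_a = K_W·8F_aD/(πd³) = 1.1159 × 209.89 = 234.22 MPa
τ_m = K_s·8F_mD/(πd³) = 1.0405 × 449.32 = 467.52 MPa
Goodman: 1/n_f = τ_a/S_se + τ_m/S_su = 234.22/437 + 467.52/986 = 0.53597 + 0.47416 = 1.0101
n_f = 1/1.0101 = 0.99

0.990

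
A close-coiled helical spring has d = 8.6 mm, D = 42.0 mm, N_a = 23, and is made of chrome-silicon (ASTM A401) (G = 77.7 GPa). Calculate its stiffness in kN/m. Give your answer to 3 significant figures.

31.2 kN/m

k = Gd⁴/(8D³N_a) = (77.7×10³ × 8.6⁴) / (8 × 42.0³ × 23)
  = 4.25025e+08 / 1.36322e+07 = 31.178 N/mm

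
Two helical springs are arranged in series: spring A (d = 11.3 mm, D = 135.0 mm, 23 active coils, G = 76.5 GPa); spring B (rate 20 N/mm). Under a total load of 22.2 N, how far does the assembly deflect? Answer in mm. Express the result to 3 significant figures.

k_A = Gd⁴/(8D³N_a) = (76.5×10³)(11.3⁴)/(8·135.0³·23) = 2.7552 N/mm
Series: 1/k_eq = 1/2.7552 + 1/20 = 0.41295; k_eq = 2.4216 N/mm
δ = F/k_eq = 22.2/2.4216 = 9.1674 mm

9.17 mm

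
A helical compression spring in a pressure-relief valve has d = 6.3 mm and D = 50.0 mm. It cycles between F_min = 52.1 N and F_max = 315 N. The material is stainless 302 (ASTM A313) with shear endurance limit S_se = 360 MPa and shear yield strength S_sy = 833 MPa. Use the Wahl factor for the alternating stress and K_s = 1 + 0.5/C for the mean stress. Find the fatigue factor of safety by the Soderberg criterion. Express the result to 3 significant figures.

2.94

C = D/d = 50.0/6.3 = 7.9365; K_W = (4C−1)/(4C−4)+0.615/C = 1.1856; K_s = 1+0.5/C = 1.0630
F_a = (F_max−F_min)/2 = 131.45 N; F_m = (F_max+F_min)/2 = 183.55 N
τ_a = K_W·8F_aD/(πd³) = 1.1856 × 66.934 = 79.358 MPa
τ_m = K_s·8F_mD/(πd³) = 1.0630 × 93.464 = 99.352 MPa
Soderberg: 1/n_f = τ_a/S_se + τ_m/S_sy = 79.358/360 + 99.352/833 = 0.22044 + 0.11927 = 0.33971
n_f = 1/0.33971 = 2.944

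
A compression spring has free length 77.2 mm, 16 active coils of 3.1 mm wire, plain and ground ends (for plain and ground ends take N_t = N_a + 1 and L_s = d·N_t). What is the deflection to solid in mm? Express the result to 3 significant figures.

24.5 mm

N_t = 17; L_s = 3.1·17 = 52.7 mm
δ_solid = L₀ − L_s = 77.2 − 52.7 = 24.5 mm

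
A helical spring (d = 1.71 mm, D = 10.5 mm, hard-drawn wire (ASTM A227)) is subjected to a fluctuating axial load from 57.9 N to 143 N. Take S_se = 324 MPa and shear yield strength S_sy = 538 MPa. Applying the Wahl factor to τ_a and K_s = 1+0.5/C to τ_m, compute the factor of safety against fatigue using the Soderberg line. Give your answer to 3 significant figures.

C = D/d = 10.5/1.71 = 6.1404; K_W = (4C−1)/(4C−4)+0.615/C = 1.2461; K_s = 1+0.5/C = 1.0814
F_a = (F_max−F_min)/2 = 42.55 N; F_m = (F_max+F_min)/2 = 100.45 N
τ_a = K_W·8F_aD/(πd³) = 1.2461 × 227.53 = 283.52 MPa
τ_m = K_s·8F_mD/(πd³) = 1.0814 × 537.14 = 580.88 MPa
Soderberg: 1/n_f = τ_a/S_se + τ_m/S_sy = 283.52/324 + 580.88/538 = 0.87505 + 1.07971 = 1.9548
n_f = 1/1.9548 = 0.5116

0.512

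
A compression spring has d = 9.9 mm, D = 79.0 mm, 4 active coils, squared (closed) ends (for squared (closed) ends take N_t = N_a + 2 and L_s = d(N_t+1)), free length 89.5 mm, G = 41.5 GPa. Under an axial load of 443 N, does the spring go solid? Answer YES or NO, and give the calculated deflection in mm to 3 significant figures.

NO, δ = 17.5 mm

k = Gd⁴/(8D³N_a) = (41.5×10³)(9.9⁴)/(8·79.0³·4) = 25.267 N/mm
N_t = 6; L_s = 9.9·7 = 69.3 mm; δ_solid = L₀ − L_s = 89.5 − 69.3 = 20.2 mm
δ = F/k = 443/25.267 = 17.533 mm
δ < δ_solid → spring does not go solid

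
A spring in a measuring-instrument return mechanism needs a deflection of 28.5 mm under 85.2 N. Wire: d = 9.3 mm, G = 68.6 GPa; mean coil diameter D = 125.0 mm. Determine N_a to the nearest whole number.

Required rate k = F/δ = 85.2/28.5 = 2.9895 N/mm
N_a = Gd⁴/(8D³k) = (68.6×10³ × 9.3⁴)/(8 × 125.0³ × 2.9895)
    = 5.13164e+08 / 4.67105e+07 = 10.99 → 11 coils

11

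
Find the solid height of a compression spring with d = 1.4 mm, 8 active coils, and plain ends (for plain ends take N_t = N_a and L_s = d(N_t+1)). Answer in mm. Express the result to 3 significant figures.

plain ends: N_t = N_a = 8
L_s = d·(N_t+1) = 1.4 × 9 = 12.6 mm

12.6 mm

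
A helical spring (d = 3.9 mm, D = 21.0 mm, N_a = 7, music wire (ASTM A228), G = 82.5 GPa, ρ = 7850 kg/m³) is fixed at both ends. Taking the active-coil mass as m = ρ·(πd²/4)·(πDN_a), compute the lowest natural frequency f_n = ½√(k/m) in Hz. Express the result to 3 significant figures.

k = Gd⁴/(8D³N_a) = (82.5×10³)(3.9⁴)/(8·21.0³·7) = 36.802 N/mm = 36802 N/m
Wire length L = πDN_a = π·21.0·7 = 461.81 mm
m = ρ·(πd²/4)·L = 7850 × 11.946×10⁻⁶ m² × 0.46181 m = 0.043307 kg
f_n = ½√(k/m) = 0.5·√(36802/0.043307) = 0.5·√(8.4979e+05) = 460.92 Hz

461 Hz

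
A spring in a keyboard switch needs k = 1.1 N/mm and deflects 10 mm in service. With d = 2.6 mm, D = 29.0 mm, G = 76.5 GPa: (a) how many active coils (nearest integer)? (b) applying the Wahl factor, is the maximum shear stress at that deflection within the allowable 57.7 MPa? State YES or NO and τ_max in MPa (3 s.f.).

(a) 16 coils; (b) YES, τ_max = 53.1 MPa

N_a = Gd⁴/(8D³k) = (76.5×10³)(2.6⁴)/(8·29.0³·1.1) = 16.29 → N_a = 16
Actual rate k = Gd⁴/(8D³·16) = 1.1198 N/mm
Working load F = kδ = 1.1198·10 = 11.198 N
C = 29.0/2.6 = 11.1538; K_W = (4C−1)/(4C−4)+0.615/C = 1.1290
τ_max = K_W·8FD/(πd³) = 1.1290·47.051 = 53.121 MPa
τ_max ≤ 57.7 MPa → acceptable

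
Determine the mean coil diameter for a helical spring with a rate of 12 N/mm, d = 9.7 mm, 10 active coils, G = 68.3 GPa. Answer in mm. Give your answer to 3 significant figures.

85.7 mm

D = (Gd⁴/(8N_a·k))^(1/3) = (68.3×10³·9.7⁴/(8·10·12))^(1/3)
  = (629849)^(1/3) = 85.7193 mm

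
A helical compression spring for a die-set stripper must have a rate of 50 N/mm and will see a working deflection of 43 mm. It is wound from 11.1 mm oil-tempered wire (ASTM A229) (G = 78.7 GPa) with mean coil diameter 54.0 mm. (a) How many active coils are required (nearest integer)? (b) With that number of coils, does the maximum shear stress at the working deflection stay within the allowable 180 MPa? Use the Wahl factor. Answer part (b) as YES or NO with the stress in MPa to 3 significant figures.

(a) 19 coils; (b) NO, τ_max = 285 MPa

N_a = Gd⁴/(8D³k) = (78.7×10³)(11.1⁴)/(8·54.0³·50) = 18.97 → N_a = 19
Actual rate k = Gd⁴/(8D³·19) = 49.916 N/mm
Working load F = kδ = 49.916·43 = 2146.4 N
C = 54.0/11.1 = 4.8649; K_W = (4C−1)/(4C−4)+0.615/C = 1.3205
τ_max = K_W·8FD/(πd³) = 1.3205·215.81 = 284.97 MPa
τ_max > 180 MPa → exceeds allowable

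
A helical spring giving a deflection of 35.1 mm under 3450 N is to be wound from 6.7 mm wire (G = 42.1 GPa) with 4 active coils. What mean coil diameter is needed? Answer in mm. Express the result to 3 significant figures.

Required rate k = F/δ = 3450/35.1 = 98.291 N/mm
D = (Gd⁴/(8N_a·k))^(1/3) = (42.1×10³·6.7⁴/(8·4·98.291))^(1/3)
  = (26972.4)^(1/3) = 29.9898 mm

30.0 mm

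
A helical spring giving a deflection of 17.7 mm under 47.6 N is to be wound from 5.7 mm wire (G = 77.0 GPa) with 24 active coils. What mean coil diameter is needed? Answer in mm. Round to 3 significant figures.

Required rate k = F/δ = 47.6/17.7 = 2.6893 N/mm
D = (Gd⁴/(8N_a·k))^(1/3) = (77.0×10³·5.7⁴/(8·24·2.6893))^(1/3)
  = (157418)^(1/3) = 53.9948 mm

54.0 mm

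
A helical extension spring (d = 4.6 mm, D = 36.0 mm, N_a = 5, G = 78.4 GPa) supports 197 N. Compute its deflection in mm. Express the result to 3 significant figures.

10.5 mm

k = Gd⁴/(8D³N_a) = (78.4×10³)(4.6⁴)/(8·36.0³·5) = 18.81 N/mm
δ = F/k = 197 / 18.81 = 10.473 mm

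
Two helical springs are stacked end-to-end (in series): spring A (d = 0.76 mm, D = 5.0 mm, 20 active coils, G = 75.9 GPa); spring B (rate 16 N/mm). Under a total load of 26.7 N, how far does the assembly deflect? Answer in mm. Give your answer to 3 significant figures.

k_A = Gd⁴/(8D³N_a) = (75.9×10³)(0.76⁴)/(8·5.0³·20) = 1.2661 N/mm
Series: 1/k_eq = 1/1.2661 + 1/16 = 0.85233; k_eq = 1.1733 N/mm
δ = F/k_eq = 26.7/1.1733 = 22.757 mm

22.8 mm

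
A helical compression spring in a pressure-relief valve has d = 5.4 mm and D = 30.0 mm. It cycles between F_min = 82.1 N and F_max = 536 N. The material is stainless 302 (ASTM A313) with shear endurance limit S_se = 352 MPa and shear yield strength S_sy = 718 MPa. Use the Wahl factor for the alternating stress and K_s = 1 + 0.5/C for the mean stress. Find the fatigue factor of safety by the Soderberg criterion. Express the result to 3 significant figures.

C = D/d = 30.0/5.4 = 5.5556; K_W = (4C−1)/(4C−4)+0.615/C = 1.2753; K_s = 1+0.5/C = 1.0900
F_a = (F_max−F_min)/2 = 226.95 N; F_m = (F_max+F_min)/2 = 309.05 N
τ_a = K_W·8F_aD/(πd³) = 1.2753 × 110.11 = 140.42 MPa
τ_m = K_s·8F_mD/(πd³) = 1.0900 × 149.94 = 163.43 MPa
Soderberg: 1/n_f = τ_a/S_se + τ_m/S_sy = 140.42/352 + 163.43/718 = 0.39893 + 0.22762 = 0.62655
n_f = 1/0.62655 = 1.596

1.60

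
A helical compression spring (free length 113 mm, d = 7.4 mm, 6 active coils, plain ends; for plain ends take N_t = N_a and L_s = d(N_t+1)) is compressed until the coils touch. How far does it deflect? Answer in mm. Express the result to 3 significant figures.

61.2 mm

N_t = 6; L_s = 7.4·7 = 51.8 mm
δ_solid = L₀ − L_s = 113 − 51.8 = 61.2 mm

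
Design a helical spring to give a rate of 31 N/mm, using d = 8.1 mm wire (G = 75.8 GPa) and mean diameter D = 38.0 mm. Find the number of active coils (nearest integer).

24

N_a = Gd⁴/(8D³k) = (75.8×10³ × 8.1⁴)/(8 × 38.0³ × 31)
    = 3.26294e+08 / 1.36083e+07 = 23.98 → 24 coils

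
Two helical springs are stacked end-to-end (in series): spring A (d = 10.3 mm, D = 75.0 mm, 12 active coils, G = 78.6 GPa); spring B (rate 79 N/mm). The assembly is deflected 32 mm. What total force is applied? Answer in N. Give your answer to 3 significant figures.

548 N

k_A = Gd⁴/(8D³N_a) = (78.6×10³)(10.3⁴)/(8·75.0³·12) = 21.843 N/mm
Series: 1/k_eq = 1/21.843 + 1/79 = 0.058439; k_eq = 17.112 N/mm
F = k_eq·δ = 17.112·32 = 547.58 N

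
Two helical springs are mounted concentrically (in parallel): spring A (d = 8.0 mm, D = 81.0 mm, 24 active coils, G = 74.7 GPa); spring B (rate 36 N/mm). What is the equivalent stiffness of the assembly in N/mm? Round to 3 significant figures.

39.0 N/mm

k_A = Gd⁴/(8D³N_a) = (74.7×10³)(8.0⁴)/(8·81.0³·24) = 2.9986 N/mm
Parallel: k_eq = 2.9986 + 36 = 38.999 N/mm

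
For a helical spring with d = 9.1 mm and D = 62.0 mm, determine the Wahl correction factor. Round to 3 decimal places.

1.219

C = D/d = 62.0/9.1 = 6.8132
K_W = (4C−1)/(4C−4) + 0.615/C = 26.253/23.253 + 0.0903 = 1.2193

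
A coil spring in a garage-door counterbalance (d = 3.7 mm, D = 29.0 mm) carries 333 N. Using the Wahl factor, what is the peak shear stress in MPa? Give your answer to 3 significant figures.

577 MPa

Spring index C = D/d = 29.0/3.7 = 7.8378
K_W = (4C−1)/(4C−4) + 0.615/C = 30.351/27.351 + 0.0785 = 1.1881
τ₀ = 8FD/(πd³) = 8·333·29.0/(π·3.7³) = 77256/159.13 = 485.49 MPa
τ_max = K·τ₀ = 1.1881 × 485.49 = 576.83 MPa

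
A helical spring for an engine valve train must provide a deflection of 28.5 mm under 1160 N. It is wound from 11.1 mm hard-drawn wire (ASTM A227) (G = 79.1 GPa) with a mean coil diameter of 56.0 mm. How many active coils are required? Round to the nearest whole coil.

Required rate k = F/δ = 1160/28.5 = 40.702 N/mm
N_a = Gd⁴/(8D³k) = (79.1×10³ × 11.1⁴)/(8 × 56.0³ × 40.702)
    = 1.20079e+09 / 5.7183e+07 = 21 → 21 coils

21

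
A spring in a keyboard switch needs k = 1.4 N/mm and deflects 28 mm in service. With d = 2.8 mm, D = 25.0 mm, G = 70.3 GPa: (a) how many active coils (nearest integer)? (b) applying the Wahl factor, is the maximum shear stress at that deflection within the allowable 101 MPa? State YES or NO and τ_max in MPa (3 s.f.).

N_a = Gd⁴/(8D³k) = (70.3×10³)(2.8⁴)/(8·25.0³·1.4) = 24.69 → N_a = 25
Actual rate k = Gd⁴/(8D³·25) = 1.3827 N/mm
Working load F = kδ = 1.3827·28 = 38.716 N
C = 25.0/2.8 = 8.9286; K_W = (4C−1)/(4C−4)+0.615/C = 1.1635
τ_max = K_W·8FD/(πd³) = 1.1635·112.28 = 130.63 MPa
τ_max > 101 MPa → exceeds allowable

(a) 25 coils; (b) NO, τ_max = 131 MPa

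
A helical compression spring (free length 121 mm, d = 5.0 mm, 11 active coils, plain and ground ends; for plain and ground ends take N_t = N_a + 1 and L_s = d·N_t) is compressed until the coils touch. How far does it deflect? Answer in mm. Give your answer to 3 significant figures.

N_t = 12; L_s = 5.0·12 = 60 mm
δ_solid = L₀ − L_s = 121 − 60 = 61 mm

61.0 mm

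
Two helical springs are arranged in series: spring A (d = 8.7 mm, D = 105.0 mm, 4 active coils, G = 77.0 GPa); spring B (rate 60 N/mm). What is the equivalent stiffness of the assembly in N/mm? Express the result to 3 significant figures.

9.94 N/mm

k_A = Gd⁴/(8D³N_a) = (77.0×10³)(8.7⁴)/(8·105.0³·4) = 11.908 N/mm
Series: 1/k_eq = 1/11.908 + 1/60 = 0.10064; k_eq = 9.9362 N/mm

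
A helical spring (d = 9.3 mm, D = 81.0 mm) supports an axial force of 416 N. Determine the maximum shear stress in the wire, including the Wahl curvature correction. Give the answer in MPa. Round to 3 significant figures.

125 MPa

Spring index C = D/d = 81.0/9.3 = 8.7097
K_W = (4C−1)/(4C−4) + 0.615/C = 33.839/30.839 + 0.0706 = 1.1679
τ₀ = 8FD/(πd³) = 8·416·81.0/(π·9.3³) = 269568/2527 = 106.68 MPa
τ_max = K·τ₀ = 1.1679 × 106.68 = 124.59 MPa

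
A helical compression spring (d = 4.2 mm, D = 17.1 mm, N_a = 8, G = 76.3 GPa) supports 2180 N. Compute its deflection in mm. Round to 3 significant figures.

29.4 mm

k = Gd⁴/(8D³N_a) = (76.3×10³)(4.2⁴)/(8·17.1³·8) = 74.191 N/mm
δ = F/k = 2180 / 74.191 = 29.383 mm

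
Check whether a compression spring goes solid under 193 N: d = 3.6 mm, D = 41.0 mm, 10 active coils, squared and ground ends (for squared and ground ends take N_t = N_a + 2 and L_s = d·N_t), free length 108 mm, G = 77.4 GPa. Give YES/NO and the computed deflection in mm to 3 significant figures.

YES, δ = 81.9 mm

k = Gd⁴/(8D³N_a) = (77.4×10³)(3.6⁴)/(8·41.0³·10) = 2.3578 N/mm
N_t = 12; L_s = 3.6·12 = 43.2 mm; δ_solid = L₀ − L_s = 108 − 43.2 = 64.8 mm
δ = F/k = 193/2.3578 = 81.856 mm
δ ≥ δ_solid → spring goes solid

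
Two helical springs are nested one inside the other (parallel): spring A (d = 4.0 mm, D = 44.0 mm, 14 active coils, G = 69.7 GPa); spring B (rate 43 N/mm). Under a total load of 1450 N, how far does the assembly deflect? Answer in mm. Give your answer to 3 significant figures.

k_A = Gd⁴/(8D³N_a) = (69.7×10³)(4.0⁴)/(8·44.0³·14) = 1.8702 N/mm
Parallel: k_eq = 1.8702 + 43 = 44.87 N/mm
δ = F/k_eq = 1450/44.87 = 32.315 mm

32.3 mm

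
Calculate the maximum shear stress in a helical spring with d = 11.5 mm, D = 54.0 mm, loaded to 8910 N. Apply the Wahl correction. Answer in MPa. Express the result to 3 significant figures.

1070 MPa

Spring index C = D/d = 54.0/11.5 = 4.6957
K_W = (4C−1)/(4C−4) + 0.615/C = 17.783/14.783 + 0.1310 = 1.3339
τ₀ = 8FD/(πd³) = 8·8910·54.0/(π·11.5³) = 3.84912e+06/4778 = 805.6 MPa
τ_max = K·τ₀ = 1.3339 × 805.6 = 1074.6 MPa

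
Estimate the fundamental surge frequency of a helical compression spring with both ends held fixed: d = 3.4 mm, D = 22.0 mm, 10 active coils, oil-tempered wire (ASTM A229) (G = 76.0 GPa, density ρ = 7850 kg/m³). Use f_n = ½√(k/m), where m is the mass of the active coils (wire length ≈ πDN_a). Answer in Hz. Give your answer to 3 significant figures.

246 Hz

k = Gd⁴/(8D³N_a) = (76.0×10³)(3.4⁴)/(8·22.0³·10) = 11.923 N/mm = 11923 N/m
Wire length L = πDN_a = π·22.0·10 = 691.15 mm
m = ρ·(πd²/4)·L = 7850 × 9.0792×10⁻⁶ m² × 0.69115 m = 0.049259 kg
f_n = ½√(k/m) = 0.5·√(11923/0.049259) = 0.5·√(2.4204e+05) = 245.99 Hz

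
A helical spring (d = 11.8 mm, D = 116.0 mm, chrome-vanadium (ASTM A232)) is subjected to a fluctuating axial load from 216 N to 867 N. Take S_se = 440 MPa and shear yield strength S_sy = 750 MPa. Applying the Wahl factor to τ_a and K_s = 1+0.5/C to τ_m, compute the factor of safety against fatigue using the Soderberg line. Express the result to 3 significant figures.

C = D/d = 116.0/11.8 = 9.8305; K_W = (4C−1)/(4C−4)+0.615/C = 1.1475; K_s = 1+0.5/C = 1.0509
F_a = (F_max−F_min)/2 = 325.5 N; F_m = (F_max+F_min)/2 = 541.5 N
τ_a = K_W·8F_aD/(πd³) = 1.1475 × 58.52 = 67.151 MPa
τ_m = K_s·8F_mD/(πd³) = 1.0509 × 97.353 = 102.3 MPa
Soderberg: 1/n_f = τ_a/S_se + τ_m/S_sy = 67.151/440 + 102.3/750 = 0.15262 + 0.13641 = 0.28902
n_f = 1/0.28902 = 3.46

3.46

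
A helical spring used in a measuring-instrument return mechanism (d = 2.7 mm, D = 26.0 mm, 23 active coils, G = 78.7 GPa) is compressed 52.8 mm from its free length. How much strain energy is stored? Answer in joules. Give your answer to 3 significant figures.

k = Gd⁴/(8D³N_a) = (78.7×10³)(2.7⁴)/(8·26.0³·23) = 1.2933 N/mm
U = ½kδ² = 0.5 × 1.2933 × 52.8² = 1802.7 N·mm = 1.8027 J

1.80 J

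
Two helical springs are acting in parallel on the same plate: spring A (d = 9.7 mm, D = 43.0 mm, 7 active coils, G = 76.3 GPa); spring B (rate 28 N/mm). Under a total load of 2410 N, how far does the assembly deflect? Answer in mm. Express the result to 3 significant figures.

13.4 mm

k_A = Gd⁴/(8D³N_a) = (76.3×10³)(9.7⁴)/(8·43.0³·7) = 151.71 N/mm
Parallel: k_eq = 151.71 + 28 = 179.71 N/mm
δ = F/k_eq = 2410/179.71 = 13.41 mm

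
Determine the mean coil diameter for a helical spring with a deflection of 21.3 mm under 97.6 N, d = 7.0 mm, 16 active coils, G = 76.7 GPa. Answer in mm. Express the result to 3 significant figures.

68.0 mm

Required rate k = F/δ = 97.6/21.3 = 4.5822 N/mm
D = (Gd⁴/(8N_a·k))^(1/3) = (76.7×10³·7.0⁴/(8·16·4.5822))^(1/3)
  = (313984)^(1/3) = 67.9677 mm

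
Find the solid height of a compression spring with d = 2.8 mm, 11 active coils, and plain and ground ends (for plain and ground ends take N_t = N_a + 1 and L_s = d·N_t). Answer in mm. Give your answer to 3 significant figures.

plain and ground ends: N_t = N_a + 1 = 11 + 1 = 12
L_s = d·N_t = 2.8 × 12 = 33.6 mm

33.6 mm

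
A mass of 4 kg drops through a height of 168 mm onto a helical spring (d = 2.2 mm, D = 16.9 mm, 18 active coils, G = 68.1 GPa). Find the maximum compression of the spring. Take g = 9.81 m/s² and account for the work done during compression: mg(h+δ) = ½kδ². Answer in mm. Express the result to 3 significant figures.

k = Gd⁴/(8D³N_a) = (68.1×10³)(2.2⁴)/(8·16.9³·18) = 2.2952 N/mm
W = mg = 4 × 9.81 = 39.24 N
½kδ² − Wδ − Wh = 0 → δ = (W + √(W² + 2kWh))/k
δ = (39.24 + √(1539.8 + 30261))/2.2952 = (39.24 + 178.33)/2.2952 = 94.794 mm

94.8 mm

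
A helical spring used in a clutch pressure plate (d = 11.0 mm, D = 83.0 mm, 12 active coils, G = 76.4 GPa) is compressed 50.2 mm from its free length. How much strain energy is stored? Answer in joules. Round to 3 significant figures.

k = Gd⁴/(8D³N_a) = (76.4×10³)(11.0⁴)/(8·83.0³·12) = 20.378 N/mm
U = ½kδ² = 0.5 × 20.378 × 50.2² = 25677 N·mm = 25.677 J

25.7 J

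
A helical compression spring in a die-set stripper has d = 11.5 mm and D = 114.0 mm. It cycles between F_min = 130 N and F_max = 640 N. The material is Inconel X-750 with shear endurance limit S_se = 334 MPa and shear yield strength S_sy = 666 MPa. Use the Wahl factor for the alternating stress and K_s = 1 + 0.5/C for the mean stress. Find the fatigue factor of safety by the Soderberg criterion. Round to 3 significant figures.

3.53

C = D/d = 114.0/11.5 = 9.9130; K_W = (4C−1)/(4C−4)+0.615/C = 1.1462; K_s = 1+0.5/C = 1.0504
F_a = (F_max−F_min)/2 = 255 N; F_m = (F_max+F_min)/2 = 385 N
τ_a = K_W·8F_aD/(πd³) = 1.1462 × 48.673 = 55.789 MPa
τ_m = K_s·8F_mD/(πd³) = 1.0504 × 73.487 = 77.194 MPa
Soderberg: 1/n_f = τ_a/S_se + τ_m/S_sy = 55.789/334 + 77.194/666 = 0.16703 + 0.11591 = 0.28294
n_f = 1/0.28294 = 3.534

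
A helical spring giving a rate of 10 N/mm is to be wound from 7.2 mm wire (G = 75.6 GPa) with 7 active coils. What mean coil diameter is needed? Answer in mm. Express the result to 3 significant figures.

71.3 mm

D = (Gd⁴/(8N_a·k))^(1/3) = (75.6×10³·7.2⁴/(8·7·10))^(1/3)
  = (362797)^(1/3) = 71.3216 mm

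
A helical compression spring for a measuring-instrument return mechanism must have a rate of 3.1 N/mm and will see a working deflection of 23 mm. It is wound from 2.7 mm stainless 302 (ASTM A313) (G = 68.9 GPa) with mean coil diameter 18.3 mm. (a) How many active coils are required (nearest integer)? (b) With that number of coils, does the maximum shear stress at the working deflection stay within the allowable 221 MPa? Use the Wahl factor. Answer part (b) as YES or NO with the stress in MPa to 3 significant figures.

N_a = Gd⁴/(8D³k) = (68.9×10³)(2.7⁴)/(8·18.3³·3.1) = 24.09 → N_a = 24
Actual rate k = Gd⁴/(8D³·24) = 3.1119 N/mm
Working load F = kδ = 3.1119·23 = 71.573 N
C = 18.3/2.7 = 6.7778; K_W = (4C−1)/(4C−4)+0.615/C = 1.2205
τ_max = K_W·8FD/(πd³) = 1.2205·169.45 = 206.82 MPa
τ_max ≤ 221 MPa → acceptable

(a) 24 coils; (b) YES, τ_max = 207 MPa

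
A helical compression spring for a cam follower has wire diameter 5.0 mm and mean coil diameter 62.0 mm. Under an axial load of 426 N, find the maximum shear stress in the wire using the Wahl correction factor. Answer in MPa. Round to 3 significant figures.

Spring index C = D/d = 62.0/5.0 = 12.4000
K_W = (4C−1)/(4C−4) + 0.615/C = 48.600/45.600 + 0.0496 = 1.1154
τ₀ = 8FD/(πd³) = 8·426·62.0/(π·5.0³) = 211296/392.7 = 538.06 MPa
τ_max = K·τ₀ = 1.1154 × 538.06 = 600.15 MPa

600 MPa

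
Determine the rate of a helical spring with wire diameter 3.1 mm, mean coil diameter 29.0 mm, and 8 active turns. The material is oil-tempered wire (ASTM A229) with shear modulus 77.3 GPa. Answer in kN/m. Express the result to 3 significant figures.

k = Gd⁴/(8D³N_a) = (77.3×10³ × 3.1⁴) / (8 × 29.0³ × 8)
  = 7.13882e+06 / 1.5609e+06 = 4.5735 N/mm

4.57 kN/m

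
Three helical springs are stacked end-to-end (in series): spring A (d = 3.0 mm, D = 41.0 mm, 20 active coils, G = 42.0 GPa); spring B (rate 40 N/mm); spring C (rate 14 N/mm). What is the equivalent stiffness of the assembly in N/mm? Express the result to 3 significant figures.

0.300 N/mm

k_A = Gd⁴/(8D³N_a) = (42.0×10³)(3.0⁴)/(8·41.0³·20) = 0.30851 N/mm
Series: 1/k_eq = 1/0.30851 + 1/40 + 1/14 = 3.3379; k_eq = 0.29959 N/mm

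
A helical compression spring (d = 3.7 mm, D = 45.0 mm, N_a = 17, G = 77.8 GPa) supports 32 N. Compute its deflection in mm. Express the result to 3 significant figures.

k = Gd⁴/(8D³N_a) = (77.8×10³)(3.7⁴)/(8·45.0³·17) = 1.1765 N/mm
δ = F/k = 32 / 1.1765 = 27.198 mm

27.2 mm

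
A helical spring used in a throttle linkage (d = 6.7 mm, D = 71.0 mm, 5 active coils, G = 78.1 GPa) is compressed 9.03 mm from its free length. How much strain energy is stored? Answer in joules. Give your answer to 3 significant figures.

0.448 J

k = Gd⁴/(8D³N_a) = (78.1×10³)(6.7⁴)/(8·71.0³·5) = 10.993 N/mm
U = ½kδ² = 0.5 × 10.993 × 9.03² = 448.19 N·mm = 0.44819 J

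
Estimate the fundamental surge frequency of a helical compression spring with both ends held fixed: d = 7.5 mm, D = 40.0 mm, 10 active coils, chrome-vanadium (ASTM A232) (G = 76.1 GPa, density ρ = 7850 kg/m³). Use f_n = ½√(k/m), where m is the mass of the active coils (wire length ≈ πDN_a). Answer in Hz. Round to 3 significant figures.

164 Hz

k = Gd⁴/(8D³N_a) = (76.1×10³)(7.5⁴)/(8·40.0³·10) = 47.028 N/mm = 47028 N/m
Wire length L = πDN_a = π·40.0·10 = 1256.6 mm
m = ρ·(πd²/4)·L = 7850 × 44.179×10⁻⁶ m² × 1.2566 m = 0.4358 kg
f_n = ½√(k/m) = 0.5·√(47028/0.4358) = 0.5·√(1.0791e+05) = 164.25 Hz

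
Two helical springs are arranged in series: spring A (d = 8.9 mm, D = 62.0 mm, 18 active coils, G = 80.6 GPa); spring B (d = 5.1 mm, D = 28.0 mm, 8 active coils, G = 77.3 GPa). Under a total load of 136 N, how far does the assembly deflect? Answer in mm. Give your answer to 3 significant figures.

12.9 mm

k_A = Gd⁴/(8D³N_a) = (80.6×10³)(8.9⁴)/(8·62.0³·18) = 14.735 N/mm
k_B = Gd⁴/(8D³N_a) = (77.3×10³)(5.1⁴)/(8·28.0³·8) = 37.223 N/mm
Series: 1/k_eq = 1/14.735 + 1/37.223 = 0.09473; k_eq = 10.556 N/mm
δ = F/k_eq = 136/10.556 = 12.883 mm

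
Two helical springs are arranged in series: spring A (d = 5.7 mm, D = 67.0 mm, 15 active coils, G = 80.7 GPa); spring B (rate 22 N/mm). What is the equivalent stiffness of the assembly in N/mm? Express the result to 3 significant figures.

2.13 N/mm

k_A = Gd⁴/(8D³N_a) = (80.7×10³)(5.7⁴)/(8·67.0³·15) = 2.3603 N/mm
Series: 1/k_eq = 1/2.3603 + 1/22 = 0.46913; k_eq = 2.1316 N/mm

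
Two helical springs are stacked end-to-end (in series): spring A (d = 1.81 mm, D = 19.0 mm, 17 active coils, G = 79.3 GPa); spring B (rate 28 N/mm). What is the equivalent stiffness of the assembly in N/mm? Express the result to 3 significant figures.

k_A = Gd⁴/(8D³N_a) = (79.3×10³)(1.81⁴)/(8·19.0³·17) = 0.91241 N/mm
Series: 1/k_eq = 1/0.91241 + 1/28 = 1.1317; k_eq = 0.88361 N/mm

0.884 N/mm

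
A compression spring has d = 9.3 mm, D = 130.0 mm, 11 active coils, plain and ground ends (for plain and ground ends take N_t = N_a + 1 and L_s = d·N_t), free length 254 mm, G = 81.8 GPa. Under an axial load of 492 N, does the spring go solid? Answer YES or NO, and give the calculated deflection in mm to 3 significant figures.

YES, δ = 155 mm

k = Gd⁴/(8D³N_a) = (81.8×10³)(9.3⁴)/(8·130.0³·11) = 3.165 N/mm
N_t = 12; L_s = 9.3·12 = 111.6 mm; δ_solid = L₀ − L_s = 254 − 111.6 = 142.4 mm
δ = F/k = 492/3.165 = 155.45 mm
δ ≥ δ_solid → spring goes solid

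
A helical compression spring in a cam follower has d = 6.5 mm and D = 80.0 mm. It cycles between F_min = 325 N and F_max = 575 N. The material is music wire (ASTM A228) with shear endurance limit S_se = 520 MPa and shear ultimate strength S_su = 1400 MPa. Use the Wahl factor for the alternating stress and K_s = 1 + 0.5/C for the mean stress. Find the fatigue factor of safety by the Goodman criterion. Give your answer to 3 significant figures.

C = D/d = 80.0/6.5 = 12.3077; K_W = (4C−1)/(4C−4)+0.615/C = 1.1163; K_s = 1+0.5/C = 1.0406
F_a = (F_max−F_min)/2 = 125 N; F_m = (F_max+F_min)/2 = 450 N
τ_a = K_W·8F_aD/(πd³) = 1.1163 × 92.726 = 103.51 MPa
τ_m = K_s·8F_mD/(πd³) = 1.0406 × 333.81 = 347.37 MPa
Goodman: 1/n_f = τ_a/S_se + τ_m/S_su = 103.51/520 + 347.37/1400 = 0.19906 + 0.24812 = 0.44718
n_f = 1/0.44718 = 2.236

2.24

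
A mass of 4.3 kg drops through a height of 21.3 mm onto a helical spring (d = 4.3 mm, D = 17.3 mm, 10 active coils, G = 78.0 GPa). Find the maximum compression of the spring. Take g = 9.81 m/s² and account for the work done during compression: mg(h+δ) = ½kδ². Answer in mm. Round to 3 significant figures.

5.98 mm

k = Gd⁴/(8D³N_a) = (78.0×10³)(4.3⁴)/(8·17.3³·10) = 64.378 N/mm
W = mg = 4.3 × 9.81 = 42.183 N
½kδ² − Wδ − Wh = 0 → δ = (W + √(W² + 2kWh))/k
δ = (42.183 + √(1779.4 + 115688))/64.378 = (42.183 + 342.73)/64.378 = 5.979 mm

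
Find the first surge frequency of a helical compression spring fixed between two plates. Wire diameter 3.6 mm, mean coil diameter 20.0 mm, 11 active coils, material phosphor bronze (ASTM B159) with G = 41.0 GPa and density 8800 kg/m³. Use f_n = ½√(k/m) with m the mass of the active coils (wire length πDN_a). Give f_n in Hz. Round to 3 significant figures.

199 Hz

k = Gd⁴/(8D³N_a) = (41.0×10³)(3.6⁴)/(8·20.0³·11) = 9.7819 N/mm = 9781.9 N/m
Wire length L = πDN_a = π·20.0·11 = 691.15 mm
m = ρ·(πd²/4)·L = 8800 × 10.179×10⁻⁶ m² × 0.69115 m = 0.061908 kg
f_n = ½√(k/m) = 0.5·√(9781.9/0.061908) = 0.5·√(1.5801e+05) = 198.75 Hz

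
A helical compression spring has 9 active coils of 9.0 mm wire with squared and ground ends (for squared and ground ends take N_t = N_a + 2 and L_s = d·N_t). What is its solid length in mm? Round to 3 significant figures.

99.0 mm

squared and ground ends: N_t = N_a + 2 = 9 + 2 = 11
L_s = d·N_t = 9.0 × 11 = 99 mm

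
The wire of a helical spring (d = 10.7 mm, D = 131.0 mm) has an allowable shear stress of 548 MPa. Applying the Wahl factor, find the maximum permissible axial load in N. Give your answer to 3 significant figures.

1800 N

C = D/d = 131.0/10.7 = 12.2430
K_W = (4C−1)/(4C−4) + 0.615/C = 47.972/44.972 + 0.0502 = 1.1169
τ_max = K·8FD/(πd³) → F_max = τ_allow·πd³/(8DK)
F_max = 548·π·10.7³/(8·131.0·1.1169) = 2.109e+06/1170.6 = 1801.7 N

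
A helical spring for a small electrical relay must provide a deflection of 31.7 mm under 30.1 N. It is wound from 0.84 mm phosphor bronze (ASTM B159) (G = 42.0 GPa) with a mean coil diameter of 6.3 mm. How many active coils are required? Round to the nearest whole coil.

Required rate k = F/δ = 30.1/31.7 = 0.94953 N/mm
N_a = Gd⁴/(8D³k) = (42.0×10³ × 0.84⁴)/(8 × 6.3³ × 0.94953)
    = 20910.6 / 1899.41 = 11.01 → 11 coils

11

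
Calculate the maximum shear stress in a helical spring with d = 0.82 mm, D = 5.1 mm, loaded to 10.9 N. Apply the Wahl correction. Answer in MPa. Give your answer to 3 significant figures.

Spring index C = D/d = 5.1/0.82 = 6.2195
K_W = (4C−1)/(4C−4) + 0.615/C = 23.878/20.878 + 0.0989 = 1.2426
τ₀ = 8FD/(πd³) = 8·10.9·5.1/(π·0.82³) = 444.72/1.7322 = 256.74 MPa
τ_max = K·τ₀ = 1.2426 × 256.74 = 319.02 MPa

319 MPa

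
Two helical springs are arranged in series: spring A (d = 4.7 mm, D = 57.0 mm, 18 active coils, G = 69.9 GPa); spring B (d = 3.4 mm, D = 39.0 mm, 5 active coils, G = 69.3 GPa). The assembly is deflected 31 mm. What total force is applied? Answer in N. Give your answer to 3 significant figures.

k_A = Gd⁴/(8D³N_a) = (69.9×10³)(4.7⁴)/(8·57.0³·18) = 1.279 N/mm
k_B = Gd⁴/(8D³N_a) = (69.3×10³)(3.4⁴)/(8·39.0³·5) = 3.903 N/mm
Series: 1/k_eq = 1/1.279 + 1/3.903 = 1.0381; k_eq = 0.96334 N/mm
F = k_eq·δ = 0.96334·31 = 29.864 N

29.9 N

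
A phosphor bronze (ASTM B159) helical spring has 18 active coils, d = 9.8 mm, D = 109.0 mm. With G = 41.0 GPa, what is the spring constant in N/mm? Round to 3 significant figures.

k = Gd⁴/(8D³N_a) = (41.0×10³ × 9.8⁴) / (8 × 109.0³ × 18)
  = 3.78171e+08 / 1.86484e+08 = 2.0279 N/mm

2.03 N/mm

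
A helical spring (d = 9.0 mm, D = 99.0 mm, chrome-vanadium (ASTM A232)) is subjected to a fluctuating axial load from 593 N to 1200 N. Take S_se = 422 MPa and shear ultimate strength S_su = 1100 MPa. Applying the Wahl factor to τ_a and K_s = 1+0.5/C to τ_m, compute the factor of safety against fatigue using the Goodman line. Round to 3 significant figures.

C = D/d = 99.0/9.0 = 11.0000; K_W = (4C−1)/(4C−4)+0.615/C = 1.1309; K_s = 1+0.5/C = 1.0455
F_a = (F_max−F_min)/2 = 303.5 N; F_m = (F_max+F_min)/2 = 896.5 N
τ_a = K_W·8F_aD/(πd³) = 1.1309 × 104.96 = 118.7 MPa
τ_m = K_s·8F_mD/(πd³) = 1.0455 × 310.03 = 324.12 MPa
Goodman: 1/n_f = τ_a/S_se + τ_m/S_su = 118.7/422 + 324.12/1100 = 0.28127 + 0.29465 = 0.57592
n_f = 1/0.57592 = 1.736

1.74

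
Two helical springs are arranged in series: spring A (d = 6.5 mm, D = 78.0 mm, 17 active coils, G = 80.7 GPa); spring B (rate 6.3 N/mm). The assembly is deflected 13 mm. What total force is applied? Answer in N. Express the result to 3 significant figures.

21.4 N

k_A = Gd⁴/(8D³N_a) = (80.7×10³)(6.5⁴)/(8·78.0³·17) = 2.2321 N/mm
Series: 1/k_eq = 1/2.2321 + 1/6.3 = 0.60675; k_eq = 1.6481 N/mm
F = k_eq·δ = 1.6481·13 = 21.426 N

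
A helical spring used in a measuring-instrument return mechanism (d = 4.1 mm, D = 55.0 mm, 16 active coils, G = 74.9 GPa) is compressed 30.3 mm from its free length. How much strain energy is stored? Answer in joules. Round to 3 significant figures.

k = Gd⁴/(8D³N_a) = (74.9×10³)(4.1⁴)/(8·55.0³·16) = 0.99385 N/mm
U = ½kδ² = 0.5 × 0.99385 × 30.3² = 456.22 N·mm = 0.45622 J

0.456 J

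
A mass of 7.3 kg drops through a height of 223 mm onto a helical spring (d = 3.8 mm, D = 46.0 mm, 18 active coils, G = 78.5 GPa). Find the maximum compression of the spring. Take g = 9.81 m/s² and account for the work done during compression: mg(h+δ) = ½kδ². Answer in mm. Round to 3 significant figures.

238 mm

k = Gd⁴/(8D³N_a) = (78.5×10³)(3.8⁴)/(8·46.0³·18) = 1.1678 N/mm
W = mg = 7.3 × 9.81 = 71.613 N
½kδ² − Wδ − Wh = 0 → δ = (W + √(W² + 2kWh))/k
δ = (71.613 + √(5128.4 + 37298.8))/1.1678 = (71.613 + 205.98)/1.1678 = 237.71 mm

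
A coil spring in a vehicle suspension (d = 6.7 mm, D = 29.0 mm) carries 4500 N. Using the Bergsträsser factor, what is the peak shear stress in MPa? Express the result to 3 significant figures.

1490 MPa

Spring index C = D/d = 29.0/6.7 = 4.3284
K_B = (4C+2)/(4C−3) = 19.313/14.313 = 1.3493
τ₀ = 8FD/(πd³) = 8·4500·29.0/(π·6.7³) = 1.044e+06/944.87 = 1104.9 MPa
τ_max = K·τ₀ = 1.3493 × 1104.9 = 1490.9 MPa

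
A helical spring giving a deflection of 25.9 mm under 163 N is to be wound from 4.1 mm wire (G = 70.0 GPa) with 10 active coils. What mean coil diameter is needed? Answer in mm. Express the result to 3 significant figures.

Required rate k = F/δ = 163/25.9 = 6.2934 N/mm
D = (Gd⁴/(8N_a·k))^(1/3) = (70.0×10³·4.1⁴/(8·10·6.2934))^(1/3)
  = (39287.6)^(1/3) = 33.9953 mm

34.0 mm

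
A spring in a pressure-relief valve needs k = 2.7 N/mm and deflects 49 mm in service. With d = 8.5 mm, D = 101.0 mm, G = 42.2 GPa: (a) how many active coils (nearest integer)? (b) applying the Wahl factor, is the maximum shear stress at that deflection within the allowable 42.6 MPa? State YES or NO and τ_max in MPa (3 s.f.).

N_a = Gd⁴/(8D³k) = (42.2×10³)(8.5⁴)/(8·101.0³·2.7) = 9.899 → N_a = 10
Actual rate k = Gd⁴/(8D³·10) = 2.6726 N/mm
Working load F = kδ = 2.6726·49 = 130.96 N
C = 101.0/8.5 = 11.8824; K_W = (4C−1)/(4C−4)+0.615/C = 1.1207
τ_max = K_W·8FD/(πd³) = 1.1207·54.845 = 61.463 MPa
τ_max > 42.6 MPa → exceeds allowable

(a) 10 coils; (b) NO, τ_max = 61.5 MPa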